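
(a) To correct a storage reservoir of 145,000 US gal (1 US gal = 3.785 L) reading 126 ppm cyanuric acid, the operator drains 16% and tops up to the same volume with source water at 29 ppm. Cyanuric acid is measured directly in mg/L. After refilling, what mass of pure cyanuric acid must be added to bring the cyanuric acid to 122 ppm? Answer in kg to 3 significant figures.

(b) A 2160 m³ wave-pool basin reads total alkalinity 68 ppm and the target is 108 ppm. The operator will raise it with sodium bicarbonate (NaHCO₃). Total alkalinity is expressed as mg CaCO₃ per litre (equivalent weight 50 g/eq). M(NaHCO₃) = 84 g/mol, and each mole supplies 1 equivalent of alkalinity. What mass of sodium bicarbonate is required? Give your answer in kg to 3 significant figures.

(a) Volume: 145,000 US gal × 3.785 L/gal = 548,825 L.
(a) After draining 16% and refilling: 126 × 0.84 + 29 × 0.16 = 110.48 ppm.
(a) Deficit to target: 122 − 110.48 = 11.52 mg/L.
(a) Mass: 11.52 mg/L × 548,825 L = 6322 g cyanuric acid.

(b) Volume: 2160 m³ = 2,160,000 L.
(b) Alkalinity to add: (108 − 68) = 40 mg/L as CaCO₃ × 2,160,000 L = 86,400 g as CaCO₃.
(b) Equivalents: 86,400 g ÷ 50 g/eq = 1728 eq.
(b) NaHCO₃ supplies 1 eq per mole → 1728 mol.
(b) Mass: 1728 mol × 84 g/mol = 145,200 g.

(a) 6.32 kg; (b) 145 kg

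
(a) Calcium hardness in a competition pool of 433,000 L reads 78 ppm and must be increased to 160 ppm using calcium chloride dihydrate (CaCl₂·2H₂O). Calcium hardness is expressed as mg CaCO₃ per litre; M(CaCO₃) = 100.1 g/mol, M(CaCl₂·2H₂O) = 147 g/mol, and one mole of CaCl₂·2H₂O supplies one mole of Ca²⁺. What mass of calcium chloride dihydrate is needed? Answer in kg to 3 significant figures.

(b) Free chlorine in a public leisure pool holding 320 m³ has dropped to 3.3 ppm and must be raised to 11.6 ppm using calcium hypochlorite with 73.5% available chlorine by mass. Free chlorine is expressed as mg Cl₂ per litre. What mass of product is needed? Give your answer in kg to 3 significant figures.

(a) Hardness to add: (160 − 78) = 82 mg/L as CaCO₃ × 433,000 L = 35,510 g as CaCO₃.
(a) Moles of Ca²⁺ (1 mol Ca²⁺ ≡ 1 mol CaCO₃): 35,510 / 100.1 g/mol = 354.7 mol.
(a) Mass of CaCl₂·2H₂O: 354.7 × 147 = 52,140 g.

(b) Volume: 320 m³ = 320,000 L.
(b) Chlorine deficit: 11.6 − 3.3 = 8.3 ppm = 8.3 mg/L as Cl₂.
(b) Cl₂ equivalent needed: 8.3 mg/L × 320,000 L = 2,656,000 mg = 2656 g.
(b) Product at 73.5% available chlorine: 2656 / 0.735 = 3614 g.

(a) 52.1 kg; (b) 3.61 kg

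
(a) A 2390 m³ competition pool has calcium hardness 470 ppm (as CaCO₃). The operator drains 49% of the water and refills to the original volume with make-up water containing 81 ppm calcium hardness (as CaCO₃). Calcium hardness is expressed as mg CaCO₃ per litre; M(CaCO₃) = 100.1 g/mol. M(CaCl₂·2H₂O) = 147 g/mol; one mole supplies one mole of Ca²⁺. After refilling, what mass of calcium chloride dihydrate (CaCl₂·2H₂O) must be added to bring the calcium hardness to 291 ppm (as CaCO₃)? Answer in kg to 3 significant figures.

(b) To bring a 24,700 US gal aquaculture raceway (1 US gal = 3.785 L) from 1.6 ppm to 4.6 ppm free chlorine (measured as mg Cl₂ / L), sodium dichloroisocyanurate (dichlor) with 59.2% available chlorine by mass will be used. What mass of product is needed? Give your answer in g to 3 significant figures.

(a) Volume: 2390 m³ = 2,390,000 L.
(a) After draining 49% and refilling: 470 × 0.51 + 81 × 0.49 = 279.39 ppm.
(a) Deficit to target: 291 − 279.39 = 11.61 mg/L.
(a) As CaCO₃: 11.61 mg/L × 2,390,000 L = 27,750 g; ÷ 100.1 = 277.2 mol Ca²⁺.
(a) Mass: 277.2 × 147 = 40,750 g.

(b) Volume: 24,700 US gal × 3.785 L/gal = 93,490 L.
(b) Chlorine deficit: 4.6 − 1.6 = 3 ppm = 3 mg/L as Cl₂.
(b) Cl₂ equivalent needed: 3 mg/L × 93,490 L = 280,500 mg = 280.5 g.
(b) Product at 59.2% available chlorine: 280.5 / 0.592 = 473.8 g.

(a) 40.7 kg; (b) 474 g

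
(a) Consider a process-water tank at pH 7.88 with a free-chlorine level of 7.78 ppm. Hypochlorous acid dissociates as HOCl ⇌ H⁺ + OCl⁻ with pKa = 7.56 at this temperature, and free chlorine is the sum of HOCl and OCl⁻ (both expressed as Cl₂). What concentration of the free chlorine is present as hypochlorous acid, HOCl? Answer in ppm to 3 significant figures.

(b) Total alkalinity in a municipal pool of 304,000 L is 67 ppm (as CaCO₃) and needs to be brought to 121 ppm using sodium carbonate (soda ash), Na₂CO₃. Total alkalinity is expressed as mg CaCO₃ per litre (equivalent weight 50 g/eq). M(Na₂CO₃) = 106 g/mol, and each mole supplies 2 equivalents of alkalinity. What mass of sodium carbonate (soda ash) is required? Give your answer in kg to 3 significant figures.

(a) 2.52 ppm; (b) 17.4 kg

(a) [OCl⁻]/[HOCl] = 10^(pH − pKa) = 10^(7.88 − 7.56) = 10^0.32 = 2.089.
(a) Fraction as HOCl = 1 / (1 + 2.089) = 0.3237.
(a) HOCl = 0.3237 × 7.78 ppm = 2.518 ppm.

(b) Alkalinity to add: (121 − 67) = 54 mg/L as CaCO₃ × 304,000 L = 16,420 g as CaCO₃.
(b) Equivalents: 16,420 g ÷ 50 g/eq = 328.3 eq.
(b) Each mole of Na₂CO₃ supplies 2 eq, so 328.3 / 2 = 164.2 mol.
(b) Mass: 164.2 mol × 106 g/mol = 17,400 g.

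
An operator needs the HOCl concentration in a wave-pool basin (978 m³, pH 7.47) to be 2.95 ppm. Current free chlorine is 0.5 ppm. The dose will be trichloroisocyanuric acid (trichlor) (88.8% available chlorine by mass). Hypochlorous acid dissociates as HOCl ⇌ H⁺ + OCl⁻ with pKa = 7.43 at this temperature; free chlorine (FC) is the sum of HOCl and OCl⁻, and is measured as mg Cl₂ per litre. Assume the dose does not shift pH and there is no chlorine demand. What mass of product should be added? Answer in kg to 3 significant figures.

Volume: 978 m³ = 978,000 L.
[OCl⁻]/[HOCl] = 10^(pH − pKa) = 10^(7.47 − 7.43) = 1.096; fraction as HOCl = 1/(1 + 1.096) = 0.477.
Free chlorine required for 2.95 ppm HOCl: 2.95 / 0.477 = 6.185 ppm.
FC to add: 6.185 − 0.5 = 5.685 mg/L as Cl₂.
Cl₂ equivalent: 5.685 mg/L × 978,000 L = 5560 g.
Product at 88.8% available Cl: 5560 / 0.888 = 6261 g.

6.26 kg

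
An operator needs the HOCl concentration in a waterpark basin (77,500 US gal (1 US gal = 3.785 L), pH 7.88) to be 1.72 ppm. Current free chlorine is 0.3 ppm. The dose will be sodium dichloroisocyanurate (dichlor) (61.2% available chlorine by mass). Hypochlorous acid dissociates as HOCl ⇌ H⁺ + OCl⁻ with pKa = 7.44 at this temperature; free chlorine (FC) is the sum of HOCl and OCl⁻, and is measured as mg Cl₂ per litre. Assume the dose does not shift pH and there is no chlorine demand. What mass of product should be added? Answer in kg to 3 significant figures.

2.95 kg

Volume: 77,500 US gal × 3.785 L/gal = 293,338 L.
[OCl⁻]/[HOCl] = 10^(pH − pKa) = 10^(7.88 − 7.44) = 2.754; fraction as HOCl = 1/(1 + 2.754) = 0.2664.
Free chlorine required for 1.72 ppm HOCl: 1.72 / 0.2664 = 6.457 ppm.
FC to add: 6.457 − 0.3 = 6.157 mg/L as Cl₂.
Cl₂ equivalent: 6.157 mg/L × 293,338 L = 1806 g.
Product at 61.2% available Cl: 1806 / 0.612 = 2951 g.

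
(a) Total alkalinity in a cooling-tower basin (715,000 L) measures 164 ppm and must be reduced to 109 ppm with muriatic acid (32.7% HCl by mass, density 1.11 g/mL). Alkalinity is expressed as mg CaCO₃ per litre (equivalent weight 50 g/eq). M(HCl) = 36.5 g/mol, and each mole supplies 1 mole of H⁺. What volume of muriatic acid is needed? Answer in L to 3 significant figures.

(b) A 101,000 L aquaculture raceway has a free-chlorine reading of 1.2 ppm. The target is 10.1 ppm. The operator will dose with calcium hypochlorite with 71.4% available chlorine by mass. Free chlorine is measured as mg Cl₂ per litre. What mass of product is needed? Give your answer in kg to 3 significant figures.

(a) 79.1 L; (b) 1.26 kg

(a) Alkalinity to neutralize: (164 − 109) = 55 mg/L as CaCO₃ × 715,000 L = 39,320 g as CaCO₃.
(a) Equivalents of H⁺ required: 39,320 ÷ 50 g/eq = 786.5 eq = 786.5 mol HCl.
(a) Mass of HCl: 786.5 × 36.5 = 28,710 g.
(a) Mass of 32.7% solution: 28,710 / 0.327 = 87,790 g.
(a) Volume: 87,790 g ÷ 1.11 g/mL = 79,090 mL.

(b) Chlorine deficit: 10.1 − 1.2 = 8.9 ppm = 8.9 mg/L as Cl₂.
(b) Cl₂ equivalent needed: 8.9 mg/L × 101,000 L = 898,900 mg = 898.9 g.
(b) Product at 71.4% available chlorine: 898.9 / 0.714 = 1259 g.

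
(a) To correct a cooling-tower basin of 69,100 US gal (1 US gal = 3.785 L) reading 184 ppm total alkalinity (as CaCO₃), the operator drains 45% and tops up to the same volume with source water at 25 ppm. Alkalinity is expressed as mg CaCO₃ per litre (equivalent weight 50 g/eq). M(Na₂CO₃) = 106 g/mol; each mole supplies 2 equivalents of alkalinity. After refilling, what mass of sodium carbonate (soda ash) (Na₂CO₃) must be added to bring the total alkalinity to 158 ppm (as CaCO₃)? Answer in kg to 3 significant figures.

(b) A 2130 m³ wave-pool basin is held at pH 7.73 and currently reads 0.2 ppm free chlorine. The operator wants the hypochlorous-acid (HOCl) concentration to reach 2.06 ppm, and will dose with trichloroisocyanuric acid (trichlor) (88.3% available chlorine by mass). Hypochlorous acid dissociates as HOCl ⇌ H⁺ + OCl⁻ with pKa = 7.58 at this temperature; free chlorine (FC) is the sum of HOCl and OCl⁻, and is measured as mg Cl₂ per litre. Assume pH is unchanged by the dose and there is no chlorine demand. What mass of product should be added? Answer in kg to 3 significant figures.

(a) 12.6 kg; (b) 11.5 kg

(a) Volume: 69,100 US gal × 3.785 L/gal = 261,544 L.
(a) After draining 45% and refilling: 184 × 0.55 + 25 × 0.45 = 112.45 ppm.
(a) Deficit to target: 158 − 112.45 = 45.55 mg/L.
(a) As CaCO₃: 45.55 mg/L × 261,544 L = 11,910 g; ÷ 50 g/eq ÷ 2 = 119.1 mol Na₂CO₃.
(a) Mass: 119.1 × 106 = 12,630 g.

(b) Volume: 2130 m³ = 2,130,000 L.
(b) [OCl⁻]/[HOCl] = 10^(pH − pKa) = 10^(7.73 − 7.58) = 1.413; fraction as HOCl = 1/(1 + 1.413) = 0.4145.
(b) Free chlorine required for 2.06 ppm HOCl: 2.06 / 0.4145 = 4.97 ppm.
(b) FC to add: 4.97 − 0.2 = 4.77 mg/L as Cl₂.
(b) Cl₂ equivalent: 4.77 mg/L × 2,130,000 L = 10,160 g.
(b) Product at 88.3% available Cl: 10,160 / 0.883 = 11,510 g.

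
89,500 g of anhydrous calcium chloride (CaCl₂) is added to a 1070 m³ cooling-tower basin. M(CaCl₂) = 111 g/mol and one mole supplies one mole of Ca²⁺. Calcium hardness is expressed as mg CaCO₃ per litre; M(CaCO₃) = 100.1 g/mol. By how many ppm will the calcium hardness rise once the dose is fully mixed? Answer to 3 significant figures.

75.4 ppm

Volume: 1070 m³ = 1,070,000 L.
Moles of Ca²⁺: 89,500 g ÷ 111 g/mol = 806.3 mol.
As CaCO₃: 806.3 mol × 100.1 g/mol = 80,710 g.
Rise: 80,710 g / 1,070,000 L × 1000 = 75.43 mg/L.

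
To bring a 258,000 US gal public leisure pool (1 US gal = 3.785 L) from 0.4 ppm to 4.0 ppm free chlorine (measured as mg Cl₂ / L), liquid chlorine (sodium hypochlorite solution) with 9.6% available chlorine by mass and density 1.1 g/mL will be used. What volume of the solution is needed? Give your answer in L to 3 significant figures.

Volume: 258,000 US gal × 3.785 L/gal = 976,530 L.
Chlorine deficit: 4.0 − 0.4 = 3.6 ppm = 3.6 mg/L as Cl₂.
Cl₂ equivalent needed: 3.6 mg/L × 976,530 L = 3,516,000 mg = 3516 g.
Product at 9.6% available chlorine: 3516 / 0.096 = 36,620 g.
Volume at density 1.1 g/mL: 36,620 g ÷ 1.1 g/mL = 33,290 mL.

33.3 L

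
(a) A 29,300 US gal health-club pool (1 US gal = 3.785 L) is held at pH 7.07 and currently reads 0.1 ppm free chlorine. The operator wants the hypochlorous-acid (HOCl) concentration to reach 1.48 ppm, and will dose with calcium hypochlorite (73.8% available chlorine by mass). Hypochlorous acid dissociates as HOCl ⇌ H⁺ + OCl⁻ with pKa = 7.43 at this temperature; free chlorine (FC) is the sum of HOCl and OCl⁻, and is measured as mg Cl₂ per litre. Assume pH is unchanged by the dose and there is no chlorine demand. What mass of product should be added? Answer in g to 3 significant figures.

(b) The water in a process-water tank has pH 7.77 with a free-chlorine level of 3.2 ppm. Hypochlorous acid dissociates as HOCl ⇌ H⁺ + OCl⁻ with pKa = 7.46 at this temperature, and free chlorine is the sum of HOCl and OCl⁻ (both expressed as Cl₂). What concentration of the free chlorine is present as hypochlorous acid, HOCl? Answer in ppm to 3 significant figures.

(a) 304 g; (b) 1.05 ppm

(a) Volume: 29,300 US gal × 3.785 L/gal = 110,900 L.
(a) [OCl⁻]/[HOCl] = 10^(pH − pKa) = 10^(7.07 − 7.43) = 0.4365; fraction as HOCl = 1/(1 + 0.4365) = 0.6961.
(a) Free chlorine required for 1.48 ppm HOCl: 1.48 / 0.6961 = 2.126 ppm.
(a) FC to add: 2.126 − 0.1 = 2.026 mg/L as Cl₂.
(a) Cl₂ equivalent: 2.026 mg/L × 110,900 L = 224.7 g.
(a) Product at 73.8% available Cl: 224.7 / 0.738 = 304.5 g.

(b) [OCl⁻]/[HOCl] = 10^(pH − pKa) = 10^(7.77 − 7.46) = 10^0.31 = 2.042.
(b) Fraction as HOCl = 1 / (1 + 2.042) = 0.3288.
(b) HOCl = 0.3288 × 3.2 ppm = 1.052 ppm.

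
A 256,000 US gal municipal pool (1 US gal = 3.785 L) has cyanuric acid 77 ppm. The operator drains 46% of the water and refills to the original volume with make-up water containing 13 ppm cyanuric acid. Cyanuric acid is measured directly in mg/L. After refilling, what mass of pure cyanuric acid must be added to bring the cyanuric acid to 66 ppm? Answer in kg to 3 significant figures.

17.9 kg

Volume: 256,000 US gal × 3.785 L/gal = 968,960 L.
After draining 46% and refilling: 77 × 0.54 + 13 × 0.46 = 47.56 ppm.
Deficit to target: 66 − 47.56 = 18.44 mg/L.
Mass: 18.44 mg/L × 968,960 L = 17,870 g cyanuric acid.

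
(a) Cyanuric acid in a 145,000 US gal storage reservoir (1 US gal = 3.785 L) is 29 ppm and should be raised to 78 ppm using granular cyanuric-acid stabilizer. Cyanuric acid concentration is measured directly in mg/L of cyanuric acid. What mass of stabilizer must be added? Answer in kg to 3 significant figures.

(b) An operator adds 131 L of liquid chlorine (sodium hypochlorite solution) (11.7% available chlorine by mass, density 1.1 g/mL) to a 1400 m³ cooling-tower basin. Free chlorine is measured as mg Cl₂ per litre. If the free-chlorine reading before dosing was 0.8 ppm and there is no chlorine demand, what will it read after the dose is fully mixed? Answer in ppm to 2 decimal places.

(a) Volume: 145,000 US gal × 3.785 L/gal = 548,825 L.
(a) CYA to add: (78 − 29) = 49 mg/L × 548,825 L = 26,890 g cyanuric acid.

(b) Volume: 1400 m³ = 1,400,000 L.
(b) Mass of solution: 131 L × 1000 mL/L × 1.1 g/mL = 144,100 g.
(b) Available chlorine delivered: 144,100 g × 0.117 = 16,860 g as Cl₂.
(b) Concentration rise: 16,860 g / 1,400,000 L = 12.04 mg/L = 12.04 ppm.
(b) Final FC: 0.8 + 12.04 = 12.84 ppm.

(a) 26.9 kg; (b) 12.84 ppm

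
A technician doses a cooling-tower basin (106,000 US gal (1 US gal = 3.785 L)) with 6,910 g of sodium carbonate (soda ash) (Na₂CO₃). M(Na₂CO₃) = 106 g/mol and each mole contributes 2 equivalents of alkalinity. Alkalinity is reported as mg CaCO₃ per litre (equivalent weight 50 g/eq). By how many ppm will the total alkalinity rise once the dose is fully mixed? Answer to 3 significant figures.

16.2 ppm

Volume: 106,000 US gal × 3.785 L/gal = 401,210 L.
Moles of Na₂CO₃: 6,910 g ÷ 106 g/mol = 65.19 mol → 130.4 eq of alkalinity.
As CaCO₃: 130.4 eq × 50 g/eq = 6519 g.
Rise: 6519 g / 401,210 L × 1000 = 16.25 mg/L.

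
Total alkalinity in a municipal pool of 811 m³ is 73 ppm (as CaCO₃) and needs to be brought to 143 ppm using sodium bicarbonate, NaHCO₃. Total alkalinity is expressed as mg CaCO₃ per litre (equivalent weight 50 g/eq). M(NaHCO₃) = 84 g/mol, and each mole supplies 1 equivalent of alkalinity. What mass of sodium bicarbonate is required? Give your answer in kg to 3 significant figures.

Volume: 811 m³ = 811,000 L.
Alkalinity to add: (143 − 73) = 70 mg/L as CaCO₃ × 811,000 L = 56,770 g as CaCO₃.
Equivalents: 56,770 g ÷ 50 g/eq = 1135 eq.
NaHCO₃ supplies 1 eq per mole → 1135 mol.
Mass: 1135 mol × 84 g/mol = 95,370 g.

95.4 kg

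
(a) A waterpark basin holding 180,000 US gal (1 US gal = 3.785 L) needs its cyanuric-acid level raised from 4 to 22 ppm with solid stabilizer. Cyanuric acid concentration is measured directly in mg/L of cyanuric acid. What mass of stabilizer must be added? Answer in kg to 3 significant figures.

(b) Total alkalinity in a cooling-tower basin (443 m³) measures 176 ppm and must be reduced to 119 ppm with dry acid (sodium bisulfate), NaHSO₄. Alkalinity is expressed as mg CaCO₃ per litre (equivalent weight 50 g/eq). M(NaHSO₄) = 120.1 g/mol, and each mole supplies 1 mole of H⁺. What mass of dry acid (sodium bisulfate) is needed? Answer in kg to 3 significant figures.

(a) 12.3 kg; (b) 60.7 kg

(a) Volume: 180,000 US gal × 3.785 L/gal = 681,300 L.
(a) CYA to add: (22 − 4) = 18 mg/L × 681,300 L = 12,260 g cyanuric acid.

(b) Volume: 443 m³ = 443,000 L.
(b) Alkalinity to neutralize: (176 − 119) = 57 mg/L as CaCO₃ × 443,000 L = 25,250 g as CaCO₃.
(b) Equivalents of H⁺ required: 25,250 ÷ 50 g/eq = 505 eq = 505 mol NaHSO₄.
(b) Mass of NaHSO₄: 505 × 120.1 = 60,650 g.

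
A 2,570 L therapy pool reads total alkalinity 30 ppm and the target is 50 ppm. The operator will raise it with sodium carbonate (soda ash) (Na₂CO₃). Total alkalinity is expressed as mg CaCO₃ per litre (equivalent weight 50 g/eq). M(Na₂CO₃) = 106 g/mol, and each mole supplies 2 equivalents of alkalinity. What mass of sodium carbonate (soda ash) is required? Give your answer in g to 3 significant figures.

54.5 g

Alkalinity to add: (50 − 30) = 20 mg/L as CaCO₃ × 2,570 L = 51.4 g as CaCO₃.
Equivalents: 51.4 g ÷ 50 g/eq = 1.028 eq.
Each mole of Na₂CO₃ supplies 2 eq, so 1.028 / 2 = 0.514 mol.
Mass: 0.514 mol × 106 g/mol = 54.48 g.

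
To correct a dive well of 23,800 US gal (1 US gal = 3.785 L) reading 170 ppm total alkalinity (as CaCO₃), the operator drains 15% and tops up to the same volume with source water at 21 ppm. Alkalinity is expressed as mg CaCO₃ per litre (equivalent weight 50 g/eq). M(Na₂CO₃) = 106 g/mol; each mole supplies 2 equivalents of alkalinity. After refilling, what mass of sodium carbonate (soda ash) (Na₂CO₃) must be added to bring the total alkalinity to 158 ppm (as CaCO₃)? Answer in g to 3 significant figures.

988 g

Volume: 23,800 US gal × 3.785 L/gal = 90,083 L.
After draining 15% and refilling: 170 × 0.85 + 21 × 0.15 = 147.65 ppm.
Deficit to target: 158 − 147.65 = 10.35 mg/L.
As CaCO₃: 10.35 mg/L × 90,083 L = 932.4 g; ÷ 50 g/eq ÷ 2 = 9.324 mol Na₂CO₃.
Mass: 9.324 × 106 = 988.3 g.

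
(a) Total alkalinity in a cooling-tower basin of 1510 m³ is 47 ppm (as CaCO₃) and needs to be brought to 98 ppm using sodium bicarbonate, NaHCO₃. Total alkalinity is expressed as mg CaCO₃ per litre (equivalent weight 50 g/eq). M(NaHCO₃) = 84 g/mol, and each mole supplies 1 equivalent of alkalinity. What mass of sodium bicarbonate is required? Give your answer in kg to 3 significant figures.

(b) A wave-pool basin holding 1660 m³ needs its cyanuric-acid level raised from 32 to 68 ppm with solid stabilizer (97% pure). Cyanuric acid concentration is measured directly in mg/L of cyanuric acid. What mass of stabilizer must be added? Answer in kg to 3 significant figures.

(a) 129 kg; (b) 61.6 kg

(a) Volume: 1510 m³ = 1,510,000 L.
(a) Alkalinity to add: (98 − 47) = 51 mg/L as CaCO₃ × 1,510,000 L = 77,010 g as CaCO₃.
(a) Equivalents: 77,010 g ÷ 50 g/eq = 1540 eq.
(a) NaHCO₃ supplies 1 eq per mole → 1540 mol.
(a) Mass: 1540 mol × 84 g/mol = 129,400 g.

(b) Volume: 1660 m³ = 1,660,000 L.
(b) CYA to add: (68 − 32) = 36 mg/L × 1,660,000 L = 59,760 g cyanuric acid.
(b) At 97% purity: 59,760 / 0.97 = 61,610 g product.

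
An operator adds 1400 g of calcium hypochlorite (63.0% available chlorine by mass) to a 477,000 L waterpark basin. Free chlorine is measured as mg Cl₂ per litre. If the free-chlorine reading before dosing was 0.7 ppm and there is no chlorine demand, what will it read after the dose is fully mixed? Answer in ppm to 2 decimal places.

2.55 ppm

Available chlorine delivered: 1400 g × 0.63 = 882 g as Cl₂.
Concentration rise: 882 g / 477,000 L = 1.849 mg/L = 1.85 ppm.
Final FC: 0.7 + 1.85 = 2.55 ppm.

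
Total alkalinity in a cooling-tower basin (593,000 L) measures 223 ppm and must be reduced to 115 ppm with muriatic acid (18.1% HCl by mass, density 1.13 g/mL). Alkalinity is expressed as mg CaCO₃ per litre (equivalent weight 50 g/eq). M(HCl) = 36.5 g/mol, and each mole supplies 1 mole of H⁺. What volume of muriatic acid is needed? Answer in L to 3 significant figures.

Alkalinity to neutralize: (223 − 115) = 108 mg/L as CaCO₃ × 593,000 L = 64,040 g as CaCO₃.
Equivalents of H⁺ required: 64,040 ÷ 50 g/eq = 1281 eq = 1281 mol HCl.
Mass of HCl: 1281 × 36.5 = 46,750 g.
Mass of 18.1% solution: 46,750 / 0.181 = 258,300 g.
Volume: 258,300 g ÷ 1.13 g/mL = 228,600 mL.

229 L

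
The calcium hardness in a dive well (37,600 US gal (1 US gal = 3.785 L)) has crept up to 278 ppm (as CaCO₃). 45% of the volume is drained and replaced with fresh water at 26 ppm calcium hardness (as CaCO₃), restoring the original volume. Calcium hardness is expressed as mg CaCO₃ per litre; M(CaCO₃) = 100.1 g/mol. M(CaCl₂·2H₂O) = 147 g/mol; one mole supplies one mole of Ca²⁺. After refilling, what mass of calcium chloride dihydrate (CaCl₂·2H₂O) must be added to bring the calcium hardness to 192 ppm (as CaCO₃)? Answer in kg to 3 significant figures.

Volume: 37,600 US gal × 3.785 L/gal = 142,316 L.
After draining 45% and refilling: 278 × 0.55 + 26 × 0.45 = 164.6 ppm.
Deficit to target: 192 − 164.6 = 27.4 mg/L.
As CaCO₃: 27.4 mg/L × 142,316 L = 3899 g; ÷ 100.1 = 38.96 mol Ca²⁺.
Mass: 38.96 × 147 = 5726 g.

5.73 kg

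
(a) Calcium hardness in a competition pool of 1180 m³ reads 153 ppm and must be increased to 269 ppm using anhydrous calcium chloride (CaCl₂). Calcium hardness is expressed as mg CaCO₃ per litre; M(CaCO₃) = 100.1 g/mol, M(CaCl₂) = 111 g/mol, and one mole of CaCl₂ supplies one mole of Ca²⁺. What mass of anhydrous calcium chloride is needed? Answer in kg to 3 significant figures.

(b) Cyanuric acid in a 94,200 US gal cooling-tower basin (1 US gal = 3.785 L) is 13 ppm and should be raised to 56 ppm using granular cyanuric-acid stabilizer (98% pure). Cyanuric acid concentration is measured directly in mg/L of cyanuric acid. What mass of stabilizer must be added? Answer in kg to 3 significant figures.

(a) Volume: 1180 m³ = 1,180,000 L.
(a) Hardness to add: (269 − 153) = 116 mg/L as CaCO₃ × 1,180,000 L = 136,900 g as CaCO₃.
(a) Moles of Ca²⁺ (1 mol Ca²⁺ ≡ 1 mol CaCO₃): 136,900 / 100.1 g/mol = 1367 mol.
(a) Mass of CaCl₂: 1367 × 111 = 151,800 g.

(b) Volume: 94,200 US gal × 3.785 L/gal = 356,547 L.
(b) CYA to add: (56 − 13) = 43 mg/L × 356,547 L = 15,330 g cyanuric acid.
(b) At 98% purity: 15,330 / 0.98 = 15,640 g product.

(a) 152 kg; (b) 15.6 kg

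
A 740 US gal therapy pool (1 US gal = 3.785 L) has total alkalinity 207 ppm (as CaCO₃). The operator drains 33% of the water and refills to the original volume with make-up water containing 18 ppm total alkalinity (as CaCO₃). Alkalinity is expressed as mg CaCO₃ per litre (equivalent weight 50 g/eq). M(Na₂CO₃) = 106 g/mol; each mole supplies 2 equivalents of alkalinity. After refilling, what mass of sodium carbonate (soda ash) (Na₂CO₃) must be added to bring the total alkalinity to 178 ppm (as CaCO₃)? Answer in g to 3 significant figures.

Volume: 740 US gal × 3.785 L/gal = 2,801 L.
After draining 33% and refilling: 207 × 0.67 + 18 × 0.33 = 144.63 ppm.
Deficit to target: 178 − 144.63 = 33.37 mg/L.
As CaCO₃: 33.37 mg/L × 2,801 L = 93.47 g; ÷ 50 g/eq ÷ 2 = 0.9347 mol Na₂CO₃.
Mass: 0.9347 × 106 = 99.07 g.

99.1 g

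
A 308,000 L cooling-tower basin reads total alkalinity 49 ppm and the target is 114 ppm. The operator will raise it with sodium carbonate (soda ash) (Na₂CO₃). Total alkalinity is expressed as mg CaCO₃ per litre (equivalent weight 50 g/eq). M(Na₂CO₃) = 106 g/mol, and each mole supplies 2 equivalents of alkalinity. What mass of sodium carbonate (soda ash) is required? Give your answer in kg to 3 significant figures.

21.2 kg

Alkalinity to add: (114 − 49) = 65 mg/L as CaCO₃ × 308,000 L = 20,020 g as CaCO₃.
Equivalents: 20,020 g ÷ 50 g/eq = 400.4 eq.
Each mole of Na₂CO₃ supplies 2 eq, so 400.4 / 2 = 200.2 mol.
Mass: 200.2 mol × 106 g/mol = 21,220 g.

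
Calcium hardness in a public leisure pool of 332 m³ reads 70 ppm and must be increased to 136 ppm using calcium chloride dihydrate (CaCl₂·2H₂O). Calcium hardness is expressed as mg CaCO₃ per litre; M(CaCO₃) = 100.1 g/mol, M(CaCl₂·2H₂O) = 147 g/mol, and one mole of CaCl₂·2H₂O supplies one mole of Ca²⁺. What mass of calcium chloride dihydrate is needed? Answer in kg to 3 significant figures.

Volume: 332 m³ = 332,000 L.
Hardness to add: (136 − 70) = 66 mg/L as CaCO₃ × 332,000 L = 21,910 g as CaCO₃.
Moles of Ca²⁺ (1 mol Ca²⁺ ≡ 1 mol CaCO₃): 21,910 / 100.1 g/mol = 218.9 mol.
Mass of CaCl₂·2H₂O: 218.9 × 147 = 32,180 g.

32.2 kg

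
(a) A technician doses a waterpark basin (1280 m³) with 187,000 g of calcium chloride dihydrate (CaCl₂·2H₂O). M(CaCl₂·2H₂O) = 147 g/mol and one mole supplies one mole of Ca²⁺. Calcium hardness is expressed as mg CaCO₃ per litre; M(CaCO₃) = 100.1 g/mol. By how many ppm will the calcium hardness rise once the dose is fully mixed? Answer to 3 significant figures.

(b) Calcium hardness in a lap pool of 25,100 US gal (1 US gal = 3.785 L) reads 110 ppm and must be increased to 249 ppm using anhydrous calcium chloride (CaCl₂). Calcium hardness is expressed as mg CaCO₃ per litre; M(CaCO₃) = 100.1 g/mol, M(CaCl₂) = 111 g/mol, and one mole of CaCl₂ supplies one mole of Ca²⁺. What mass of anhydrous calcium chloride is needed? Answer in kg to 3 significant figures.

(a) Volume: 1280 m³ = 1,280,000 L.
(a) Moles of Ca²⁺: 187,000 g ÷ 147 g/mol = 1272 mol.
(a) As CaCO₃: 1272 mol × 100.1 g/mol = 127,300 g.
(a) Rise: 127,300 g / 1,280,000 L × 1000 = 99.48 mg/L.

(b) Volume: 25,100 US gal × 3.785 L/gal = 95,004 L.
(b) Hardness to add: (249 − 110) = 139 mg/L as CaCO₃ × 95,004 L = 13,210 g as CaCO₃.
(b) Moles of Ca²⁺ (1 mol Ca²⁺ ≡ 1 mol CaCO₃): 13,210 / 100.1 g/mol = 131.9 mol.
(b) Mass of CaCl₂: 131.9 × 111 = 14,640 g.

(a) 99.5 ppm; (b) 14.6 kg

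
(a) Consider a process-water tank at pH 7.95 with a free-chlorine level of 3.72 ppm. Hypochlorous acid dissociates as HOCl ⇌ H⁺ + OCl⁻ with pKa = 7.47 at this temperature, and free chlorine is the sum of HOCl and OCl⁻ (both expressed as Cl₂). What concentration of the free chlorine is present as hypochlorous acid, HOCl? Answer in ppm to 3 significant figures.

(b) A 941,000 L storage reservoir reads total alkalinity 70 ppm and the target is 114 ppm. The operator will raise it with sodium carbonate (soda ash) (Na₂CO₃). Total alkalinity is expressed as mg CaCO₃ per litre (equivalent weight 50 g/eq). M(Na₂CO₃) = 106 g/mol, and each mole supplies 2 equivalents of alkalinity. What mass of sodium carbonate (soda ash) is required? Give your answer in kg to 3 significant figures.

(a) 0.925 ppm; (b) 43.9 kg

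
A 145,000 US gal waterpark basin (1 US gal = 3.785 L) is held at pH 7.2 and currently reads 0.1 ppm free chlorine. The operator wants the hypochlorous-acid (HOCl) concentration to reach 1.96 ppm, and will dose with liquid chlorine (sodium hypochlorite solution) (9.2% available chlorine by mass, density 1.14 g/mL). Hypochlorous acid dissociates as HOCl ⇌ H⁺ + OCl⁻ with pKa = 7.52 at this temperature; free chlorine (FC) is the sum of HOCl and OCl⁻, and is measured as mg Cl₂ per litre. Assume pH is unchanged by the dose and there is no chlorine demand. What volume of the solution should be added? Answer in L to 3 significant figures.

14.6 L

Volume: 145,000 US gal × 3.785 L/gal = 548,825 L.
[OCl⁻]/[HOCl] = 10^(pH − pKa) = 10^(7.2 − 7.52) = 0.4786; fraction as HOCl = 1/(1 + 0.4786) = 0.6763.
Free chlorine required for 1.96 ppm HOCl: 1.96 / 0.6763 = 2.898 ppm.
FC to add: 2.898 − 0.1 = 2.798 mg/L as Cl₂.
Cl₂ equivalent: 2.798 mg/L × 548,825 L = 1536 g.
Product at 9.2% available Cl: 1536 / 0.092 = 16,690 g.
Volume: 16,690 g ÷ 1.14 g/mL = 14,640 mL.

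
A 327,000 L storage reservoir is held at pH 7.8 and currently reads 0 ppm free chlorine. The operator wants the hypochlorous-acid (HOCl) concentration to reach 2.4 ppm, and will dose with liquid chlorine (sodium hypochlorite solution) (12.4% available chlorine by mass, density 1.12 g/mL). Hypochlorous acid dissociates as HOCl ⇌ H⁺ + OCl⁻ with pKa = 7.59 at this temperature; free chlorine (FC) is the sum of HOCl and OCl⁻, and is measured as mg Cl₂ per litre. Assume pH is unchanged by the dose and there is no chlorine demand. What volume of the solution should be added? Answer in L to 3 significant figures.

14.8 L

[OCl⁻]/[HOCl] = 10^(pH − pKa) = 10^(7.8 − 7.59) = 1.622; fraction as HOCl = 1/(1 + 1.622) = 0.3814.
Free chlorine required for 2.4 ppm HOCl: 2.4 / 0.3814 = 6.292 ppm.
FC to add: 6.292 − 0 = 6.292 mg/L as Cl₂.
Cl₂ equivalent: 6.292 mg/L × 327,000 L = 2058 g.
Product at 12.4% available Cl: 2058 / 0.124 = 16,590 g.
Volume: 16,590 g ÷ 1.12 g/mL = 14,820 mL.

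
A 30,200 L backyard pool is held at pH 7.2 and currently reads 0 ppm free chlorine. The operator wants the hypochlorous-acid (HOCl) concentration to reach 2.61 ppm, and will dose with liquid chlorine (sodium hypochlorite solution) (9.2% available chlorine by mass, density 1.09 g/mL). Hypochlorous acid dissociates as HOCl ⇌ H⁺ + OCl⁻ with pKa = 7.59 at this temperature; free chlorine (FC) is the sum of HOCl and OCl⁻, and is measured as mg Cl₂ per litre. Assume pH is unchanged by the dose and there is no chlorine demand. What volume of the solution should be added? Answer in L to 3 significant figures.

1.11 L

[OCl⁻]/[HOCl] = 10^(pH − pKa) = 10^(7.2 − 7.59) = 0.4074; fraction as HOCl = 1/(1 + 0.4074) = 0.7105.
Free chlorine required for 2.61 ppm HOCl: 2.61 / 0.7105 = 3.673 ppm.
FC to add: 3.673 − 0 = 3.673 mg/L as Cl₂.
Cl₂ equivalent: 3.673 mg/L × 30,200 L = 110.9 g.
Product at 9.2% available Cl: 110.9 / 0.092 = 1206 g.
Volume: 1206 g ÷ 1.09 g/mL = 1106 mL.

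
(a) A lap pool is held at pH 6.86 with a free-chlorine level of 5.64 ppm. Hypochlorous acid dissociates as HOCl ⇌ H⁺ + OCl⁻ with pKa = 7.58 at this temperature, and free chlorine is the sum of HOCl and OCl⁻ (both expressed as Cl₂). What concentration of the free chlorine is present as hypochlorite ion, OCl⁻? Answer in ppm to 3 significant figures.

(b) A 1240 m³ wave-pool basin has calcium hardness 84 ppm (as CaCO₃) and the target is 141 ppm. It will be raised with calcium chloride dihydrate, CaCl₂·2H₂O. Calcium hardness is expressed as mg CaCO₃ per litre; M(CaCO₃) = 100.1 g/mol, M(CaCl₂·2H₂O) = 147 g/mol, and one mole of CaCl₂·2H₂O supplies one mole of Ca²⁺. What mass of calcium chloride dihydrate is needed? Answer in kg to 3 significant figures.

(a) [OCl⁻]/[HOCl] = 10^(pH − pKa) = 10^(6.86 − 7.58) = 10^-0.72 = 0.1905.
(a) Fraction as HOCl = 1 / (1 + 0.1905) = 0.84.
(a) OCl⁻ = (1 − 0.84) × 5.64 ppm = 0.9027 ppm.

(b) Volume: 1240 m³ = 1,240,000 L.
(b) Hardness to add: (141 − 84) = 57 mg/L as CaCO₃ × 1,240,000 L = 70,680 g as CaCO₃.
(b) Moles of Ca²⁺ (1 mol Ca²⁺ ≡ 1 mol CaCO₃): 70,680 / 100.1 g/mol = 706.1 mol.
(b) Mass of CaCl₂·2H₂O: 706.1 × 147 = 103,800 g.

(a) 0.903 ppm; (b) 104 kg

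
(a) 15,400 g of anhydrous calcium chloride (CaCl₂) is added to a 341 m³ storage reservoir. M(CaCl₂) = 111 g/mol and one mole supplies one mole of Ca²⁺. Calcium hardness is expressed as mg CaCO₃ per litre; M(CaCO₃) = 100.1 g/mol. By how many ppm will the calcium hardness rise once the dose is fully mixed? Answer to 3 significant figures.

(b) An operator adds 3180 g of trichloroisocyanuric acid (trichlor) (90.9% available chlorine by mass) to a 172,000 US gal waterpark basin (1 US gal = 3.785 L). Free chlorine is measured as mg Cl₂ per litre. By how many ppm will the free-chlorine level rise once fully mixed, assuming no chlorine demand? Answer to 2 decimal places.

(a) Volume: 341 m³ = 341,000 L.
(a) Moles of Ca²⁺: 15,400 g ÷ 111 g/mol = 138.7 mol.
(a) As CaCO₃: 138.7 mol × 100.1 g/mol = 13,890 g.
(a) Rise: 13,890 g / 341,000 L × 1000 = 40.73 mg/L.

(b) Volume: 172,000 US gal × 3.785 L/gal = 651,020 L.
(b) Available chlorine delivered: 3180 g × 0.909 = 2891 g as Cl₂.
(b) Concentration rise: 2891 g / 651,020 L = 4.44 mg/L = 4.44 ppm.

(a) 40.7 ppm; (b) 4.44 ppm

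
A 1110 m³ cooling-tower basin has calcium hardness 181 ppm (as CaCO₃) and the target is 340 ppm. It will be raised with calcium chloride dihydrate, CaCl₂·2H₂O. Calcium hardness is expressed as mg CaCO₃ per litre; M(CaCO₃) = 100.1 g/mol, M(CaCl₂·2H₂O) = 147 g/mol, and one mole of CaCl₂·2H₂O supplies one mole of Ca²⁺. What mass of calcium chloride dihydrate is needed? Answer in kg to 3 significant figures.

259 kg

Volume: 1110 m³ = 1,110,000 L.
Hardness to add: (340 − 181) = 159 mg/L as CaCO₃ × 1,110,000 L = 176,500 g as CaCO₃.
Moles of Ca²⁺ (1 mol Ca²⁺ ≡ 1 mol CaCO₃): 176,500 / 100.1 g/mol = 1763 mol.
Mass of CaCl₂·2H₂O: 1763 × 147 = 259,200 g.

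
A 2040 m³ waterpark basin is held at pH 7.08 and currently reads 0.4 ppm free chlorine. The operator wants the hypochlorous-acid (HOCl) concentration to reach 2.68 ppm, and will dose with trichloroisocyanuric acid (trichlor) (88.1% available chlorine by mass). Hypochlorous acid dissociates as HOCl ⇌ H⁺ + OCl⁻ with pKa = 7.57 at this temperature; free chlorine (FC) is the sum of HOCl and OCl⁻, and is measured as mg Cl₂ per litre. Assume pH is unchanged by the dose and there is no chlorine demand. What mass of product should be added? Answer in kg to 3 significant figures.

Volume: 2040 m³ = 2,040,000 L.
[OCl⁻]/[HOCl] = 10^(pH − pKa) = 10^(7.08 − 7.57) = 0.3236; fraction as HOCl = 1/(1 + 0.3236) = 0.7555.
Free chlorine required for 2.68 ppm HOCl: 2.68 / 0.7555 = 3.547 ppm.
FC to add: 3.547 − 0.4 = 3.147 mg/L as Cl₂.
Cl₂ equivalent: 3.147 mg/L × 2,040,000 L = 6420 g.
Product at 88.1% available Cl: 6420 / 0.881 = 7288 g.

7.29 kg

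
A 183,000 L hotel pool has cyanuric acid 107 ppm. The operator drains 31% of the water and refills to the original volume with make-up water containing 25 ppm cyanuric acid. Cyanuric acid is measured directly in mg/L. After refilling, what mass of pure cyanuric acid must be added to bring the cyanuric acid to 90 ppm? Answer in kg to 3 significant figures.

After draining 31% and refilling: 107 × 0.69 + 25 × 0.31 = 81.58 ppm.
Deficit to target: 90 − 81.58 = 8.42 mg/L.
Mass: 8.42 mg/L × 183,000 L = 1541 g cyanuric acid.

1.54 kg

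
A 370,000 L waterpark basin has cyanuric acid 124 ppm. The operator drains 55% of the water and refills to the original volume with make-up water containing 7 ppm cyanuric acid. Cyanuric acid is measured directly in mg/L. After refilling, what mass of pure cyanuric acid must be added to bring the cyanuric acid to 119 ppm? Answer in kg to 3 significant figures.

22.0 kg

After draining 55% and refilling: 124 × 0.45 + 7 × 0.55 = 59.65 ppm.
Deficit to target: 119 − 59.65 = 59.35 mg/L.
Mass: 59.35 mg/L × 370,000 L = 21,960 g cyanuric acid.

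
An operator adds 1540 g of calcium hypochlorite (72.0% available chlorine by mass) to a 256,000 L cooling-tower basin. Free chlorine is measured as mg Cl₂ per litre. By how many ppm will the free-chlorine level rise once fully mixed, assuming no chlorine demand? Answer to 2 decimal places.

4.33 ppm

Available chlorine delivered: 1540 g × 0.72 = 1109 g as Cl₂.
Concentration rise: 1109 g / 256,000 L = 4.331 mg/L = 4.33 ppm.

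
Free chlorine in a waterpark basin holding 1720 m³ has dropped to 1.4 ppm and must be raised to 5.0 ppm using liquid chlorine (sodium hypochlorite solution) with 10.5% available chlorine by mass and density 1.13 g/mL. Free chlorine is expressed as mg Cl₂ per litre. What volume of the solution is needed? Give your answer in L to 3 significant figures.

52.2 L

Volume: 1720 m³ = 1,720,000 L.
Chlorine deficit: 5.0 − 1.4 = 3.6 ppm = 3.6 mg/L as Cl₂.
Cl₂ equivalent needed: 3.6 mg/L × 1,720,000 L = 6,192,000 mg = 6192 g.
Product at 10.5% available chlorine: 6192 / 0.105 = 58,970 g.
Volume at density 1.13 g/mL: 58,970 g ÷ 1.13 g/mL = 52,190 mL.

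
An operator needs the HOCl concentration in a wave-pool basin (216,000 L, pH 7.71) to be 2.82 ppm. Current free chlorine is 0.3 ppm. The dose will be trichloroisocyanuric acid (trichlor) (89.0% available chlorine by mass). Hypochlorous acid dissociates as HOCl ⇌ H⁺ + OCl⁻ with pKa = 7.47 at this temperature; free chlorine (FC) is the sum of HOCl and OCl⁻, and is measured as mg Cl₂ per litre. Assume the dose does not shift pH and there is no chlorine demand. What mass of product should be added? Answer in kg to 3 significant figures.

1.80 kg

[OCl⁻]/[HOCl] = 10^(pH − pKa) = 10^(7.71 − 7.47) = 1.738; fraction as HOCl = 1/(1 + 1.738) = 0.3653.
Free chlorine required for 2.82 ppm HOCl: 2.82 / 0.3653 = 7.721 ppm.
FC to add: 7.721 − 0.3 = 7.421 mg/L as Cl₂.
Cl₂ equivalent: 7.421 mg/L × 216,000 L = 1603 g.
Product at 89.0% available Cl: 1603 / 0.89 = 1801 g.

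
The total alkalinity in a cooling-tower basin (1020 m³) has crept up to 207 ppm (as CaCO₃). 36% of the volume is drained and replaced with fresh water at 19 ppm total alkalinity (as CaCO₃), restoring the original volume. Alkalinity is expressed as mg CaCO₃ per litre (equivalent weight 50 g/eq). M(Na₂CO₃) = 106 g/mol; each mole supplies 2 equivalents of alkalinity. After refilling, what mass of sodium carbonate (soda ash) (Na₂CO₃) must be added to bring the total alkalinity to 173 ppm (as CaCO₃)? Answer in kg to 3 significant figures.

36.4 kg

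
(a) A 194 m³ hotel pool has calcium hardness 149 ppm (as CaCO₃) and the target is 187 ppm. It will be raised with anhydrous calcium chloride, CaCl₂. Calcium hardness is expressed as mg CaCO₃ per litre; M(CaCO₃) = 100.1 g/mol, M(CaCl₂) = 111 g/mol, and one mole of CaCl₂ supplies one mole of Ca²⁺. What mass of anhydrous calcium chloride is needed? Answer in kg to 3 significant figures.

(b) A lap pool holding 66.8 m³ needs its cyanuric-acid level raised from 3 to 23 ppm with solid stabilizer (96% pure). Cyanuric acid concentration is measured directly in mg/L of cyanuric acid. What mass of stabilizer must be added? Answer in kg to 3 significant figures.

(a) 8.17 kg; (b) 1.39 kg

(a) Volume: 194 m³ = 194,000 L.
(a) Hardness to add: (187 − 149) = 38 mg/L as CaCO₃ × 194,000 L = 7372 g as CaCO₃.
(a) Moles of Ca²⁺ (1 mol Ca²⁺ ≡ 1 mol CaCO₃): 7372 / 100.1 g/mol = 73.65 mol.
(a) Mass of CaCl₂: 73.65 × 111 = 8175 g.

(b) Volume: 66.8 m³ = 66,800 L.
(b) CYA to add: (23 − 3) = 20 mg/L × 66,800 L = 1336 g cyanuric acid.
(b) At 96% purity: 1336 / 0.96 = 1392 g product.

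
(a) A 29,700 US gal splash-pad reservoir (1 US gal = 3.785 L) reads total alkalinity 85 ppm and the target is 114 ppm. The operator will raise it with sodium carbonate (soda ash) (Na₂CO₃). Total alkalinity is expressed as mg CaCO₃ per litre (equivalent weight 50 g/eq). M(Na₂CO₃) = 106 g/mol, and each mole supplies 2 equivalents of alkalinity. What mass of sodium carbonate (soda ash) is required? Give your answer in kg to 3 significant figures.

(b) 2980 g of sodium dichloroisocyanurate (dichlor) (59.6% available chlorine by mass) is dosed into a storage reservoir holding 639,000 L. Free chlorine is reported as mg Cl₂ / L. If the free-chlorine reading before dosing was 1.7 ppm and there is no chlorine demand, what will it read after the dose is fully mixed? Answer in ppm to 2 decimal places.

(a) 3.46 kg; (b) 4.48 ppm

(a) Volume: 29,700 US gal × 3.785 L/gal = 112,414 L.
(a) Alkalinity to add: (114 − 85) = 29 mg/L as CaCO₃ × 112,414 L = 3260 g as CaCO₃.
(a) Equivalents: 3260 g ÷ 50 g/eq = 65.2 eq.
(a) Each mole of Na₂CO₃ supplies 2 eq, so 65.2 / 2 = 32.6 mol.
(a) Mass: 32.6 mol × 106 g/mol = 3456 g.

(b) Available chlorine delivered: 2980 g × 0.596 = 1776 g as Cl₂.
(b) Concentration rise: 1776 g / 639,000 L = 2.779 mg/L = 2.78 ppm.
(b) Final FC: 1.7 + 2.78 = 4.48 ppm.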